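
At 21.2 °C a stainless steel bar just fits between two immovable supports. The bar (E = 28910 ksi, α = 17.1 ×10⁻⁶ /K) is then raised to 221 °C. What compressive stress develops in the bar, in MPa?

E = 28910 ksi = 199.3 GPa.
ΔT = 199.8 K. Constrained thermal stress σ = E·α·ΔT = 199.3×10³ MPa × 17.1×10⁻⁶ × 199.8 = 681 MPa (compressive).

681 MPa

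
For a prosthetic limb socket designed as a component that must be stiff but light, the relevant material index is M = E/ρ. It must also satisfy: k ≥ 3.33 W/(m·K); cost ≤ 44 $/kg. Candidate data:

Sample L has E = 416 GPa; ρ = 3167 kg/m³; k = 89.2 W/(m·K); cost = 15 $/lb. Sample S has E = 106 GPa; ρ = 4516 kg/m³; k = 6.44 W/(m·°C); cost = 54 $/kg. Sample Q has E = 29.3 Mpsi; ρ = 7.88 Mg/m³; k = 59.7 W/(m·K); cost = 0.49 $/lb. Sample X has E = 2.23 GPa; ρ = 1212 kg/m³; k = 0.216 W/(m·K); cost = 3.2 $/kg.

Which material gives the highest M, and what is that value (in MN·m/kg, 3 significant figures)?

Screen on constraints: k ≥ 3.33 W/(m·K); cost ≤ 44 $/kg. Survivors: sample L, sample Q.
Normalizing units and computing the index:
  sample L: E = 416.0 GPa, ρ = 3167 kg/m³
  sample Q: E = 202.0 GPa, ρ = 7880 kg/m³
  sample L: M = 131 MN·m/kg
  sample Q: M = 25.6 MN·m/kg
The maximum is for sample L.

sample L, M = 131 MN·m/kg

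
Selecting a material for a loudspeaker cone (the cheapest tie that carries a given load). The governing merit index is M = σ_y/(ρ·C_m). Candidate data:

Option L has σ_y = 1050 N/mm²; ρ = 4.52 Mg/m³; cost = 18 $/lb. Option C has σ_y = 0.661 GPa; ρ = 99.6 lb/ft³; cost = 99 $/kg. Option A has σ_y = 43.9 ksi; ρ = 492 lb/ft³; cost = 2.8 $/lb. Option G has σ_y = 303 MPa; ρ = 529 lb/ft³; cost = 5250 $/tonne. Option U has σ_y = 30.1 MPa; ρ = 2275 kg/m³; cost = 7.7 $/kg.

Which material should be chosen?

option G

Normalizing units and computing the index:
  option L: σ_y = 1050 MPa, ρ = 4520 kg/m³, cost = 39.68 $/kg
  option C: σ_y = 661.0 MPa, ρ = 1595 kg/m³, cost = 99.00 $/kg
  option A: σ_y = 302.7 MPa, ρ = 7881 kg/m³, cost = 6.173 $/kg
  option G: σ_y = 303.0 MPa, ρ = 8474 kg/m³, cost = 5.250 $/kg
  option U: σ_y = 30.10 MPa, ρ = 2275 kg/m³, cost = 7.700 $/kg
  option G: M = 6.81 kN·m per $
  option A: M = 6.22 kN·m per $
  option L: M = 5.85 kN·m per $
  option C: M = 4.18 kN·m per $
  option U: M = 1.72 kN·m per $
The maximum is for option G.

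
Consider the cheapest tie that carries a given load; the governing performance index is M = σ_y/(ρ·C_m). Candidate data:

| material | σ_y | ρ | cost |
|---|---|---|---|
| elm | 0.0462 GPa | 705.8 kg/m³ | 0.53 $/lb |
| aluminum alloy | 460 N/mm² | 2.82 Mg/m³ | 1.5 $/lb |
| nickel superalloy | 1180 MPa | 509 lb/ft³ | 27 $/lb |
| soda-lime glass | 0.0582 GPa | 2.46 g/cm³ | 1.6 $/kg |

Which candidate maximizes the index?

Normalizing units and computing the index:
  elm: σ_y = 46.20 MPa, ρ = 705.8 kg/m³, cost = 1.168 $/kg
  aluminum alloy: σ_y = 460.0 MPa, ρ = 2820 kg/m³, cost = 3.307 $/kg
  nickel superalloy: σ_y = 1180 MPa, ρ = 8153 kg/m³, cost = 59.52 $/kg
  soda-lime glass: σ_y = 58.20 MPa, ρ = 2460 kg/m³, cost = 1.600 $/kg
  elm: M = 56.0 kN·m per $
  aluminum alloy: M = 49.3 kN·m per $
  soda-lime glass: M = 14.8 kN·m per $
  nickel superalloy: M = 2.43 kN·m per $
Elm has the largest M.

elm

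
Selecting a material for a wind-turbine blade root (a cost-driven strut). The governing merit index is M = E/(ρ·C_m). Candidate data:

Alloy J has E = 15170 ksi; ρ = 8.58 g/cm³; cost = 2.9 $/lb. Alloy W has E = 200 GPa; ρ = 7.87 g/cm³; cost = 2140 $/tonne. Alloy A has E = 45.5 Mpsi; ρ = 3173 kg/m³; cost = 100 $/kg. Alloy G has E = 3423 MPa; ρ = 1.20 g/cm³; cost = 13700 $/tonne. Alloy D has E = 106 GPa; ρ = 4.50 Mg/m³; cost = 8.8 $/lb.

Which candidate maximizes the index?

After converting to SI:
  alloy J: E = 104.6 GPa, ρ = 8580 kg/m³, cost = 6.393 $/kg
  alloy W: E = 200.0 GPa, ρ = 7870 kg/m³, cost = 2.140 $/kg
  alloy A: E = 313.7 GPa, ρ = 3173 kg/m³, cost = 100.0 $/kg
  alloy G: E = 3.423 GPa, ρ = 1200 kg/m³, cost = 13.70 $/kg
  alloy D: E = 106.0 GPa, ρ = 4500 kg/m³, cost = 19.40 $/kg
  alloy W: M = 11.9 MN·m per $
  alloy J: M = 1.91 MN·m per $
  alloy D: M = 1.21 MN·m per $
  alloy A: M = 0.989 MN·m per $
  alloy G: M = 0.208 MN·m per $
Highest index: alloy W.

alloy W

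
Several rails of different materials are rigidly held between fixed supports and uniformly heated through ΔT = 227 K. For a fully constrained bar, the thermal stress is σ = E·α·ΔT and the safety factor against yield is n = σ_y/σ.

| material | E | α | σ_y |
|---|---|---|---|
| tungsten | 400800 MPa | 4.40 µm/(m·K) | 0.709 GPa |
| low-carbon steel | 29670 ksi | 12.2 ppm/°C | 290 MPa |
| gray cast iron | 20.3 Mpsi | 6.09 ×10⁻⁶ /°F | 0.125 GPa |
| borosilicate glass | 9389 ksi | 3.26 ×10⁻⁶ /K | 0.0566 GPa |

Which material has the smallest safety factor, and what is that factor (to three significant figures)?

gray cast iron, n = 0.359

Converting E to GPa, α to ×10⁻⁶/K, σ_y to MPa, then σ and n for each:
  tungsten: E = 400.8, α = 4.40, σ_y = 709.0 → σ = 400 MPa, n = 1.77
  low-carbon steel: E = 204.6, α = 12.2, σ_y = 290.0 → σ = 567 MPa, n = 0.512
  gray cast iron: E = 140.0, α = 11.0, σ_y = 125.0 → σ = 348 MPa, n = 0.359
  borosilicate glass: E = 64.73, α = 3.26, σ_y = 56.60 → σ = 47.9 MPa, n = 1.18
The minimum is gray cast iron at n = 0.359.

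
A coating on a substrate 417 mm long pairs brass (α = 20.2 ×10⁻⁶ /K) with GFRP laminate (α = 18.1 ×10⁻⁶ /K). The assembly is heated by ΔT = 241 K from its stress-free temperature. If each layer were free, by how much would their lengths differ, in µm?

211 µm

Δα = |20.2 − 18.1|×10⁻⁶/K = 2.10×10⁻⁶/K.
ΔL_mismatch = Δα·L·ΔT = 2.10×10⁻⁶ × 417.0 mm × 241.0 K = 211 µm.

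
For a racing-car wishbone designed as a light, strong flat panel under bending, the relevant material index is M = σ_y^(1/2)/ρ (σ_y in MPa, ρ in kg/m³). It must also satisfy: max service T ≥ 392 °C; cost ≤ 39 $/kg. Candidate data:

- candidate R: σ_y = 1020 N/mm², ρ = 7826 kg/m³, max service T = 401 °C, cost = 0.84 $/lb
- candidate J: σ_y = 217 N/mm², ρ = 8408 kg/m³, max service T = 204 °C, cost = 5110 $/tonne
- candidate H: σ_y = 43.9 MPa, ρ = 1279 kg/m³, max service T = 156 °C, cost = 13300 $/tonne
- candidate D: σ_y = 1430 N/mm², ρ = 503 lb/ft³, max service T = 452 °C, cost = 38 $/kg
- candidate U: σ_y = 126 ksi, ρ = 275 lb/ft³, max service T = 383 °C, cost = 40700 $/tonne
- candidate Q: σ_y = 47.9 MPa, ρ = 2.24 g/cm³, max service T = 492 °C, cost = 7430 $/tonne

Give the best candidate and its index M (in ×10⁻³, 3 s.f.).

candidate D, M = 4.69×10⁻³

Screen on constraints: max service T ≥ 392 °C; cost ≤ 39 $/kg. Survivors: candidate R, candidate D, candidate Q.
After converting to SI:
  candidate R: σ_y = 1020 MPa, ρ = 7826 kg/m³
  candidate D: σ_y = 1430 MPa, ρ = 8057 kg/m³
  candidate Q: σ_y = 47.90 MPa, ρ = 2240 kg/m³
  candidate D: M = 4.69×10⁻³
  candidate R: M = 4.08×10⁻³
  candidate Q: M = 3.09×10⁻³
Highest index: candidate D.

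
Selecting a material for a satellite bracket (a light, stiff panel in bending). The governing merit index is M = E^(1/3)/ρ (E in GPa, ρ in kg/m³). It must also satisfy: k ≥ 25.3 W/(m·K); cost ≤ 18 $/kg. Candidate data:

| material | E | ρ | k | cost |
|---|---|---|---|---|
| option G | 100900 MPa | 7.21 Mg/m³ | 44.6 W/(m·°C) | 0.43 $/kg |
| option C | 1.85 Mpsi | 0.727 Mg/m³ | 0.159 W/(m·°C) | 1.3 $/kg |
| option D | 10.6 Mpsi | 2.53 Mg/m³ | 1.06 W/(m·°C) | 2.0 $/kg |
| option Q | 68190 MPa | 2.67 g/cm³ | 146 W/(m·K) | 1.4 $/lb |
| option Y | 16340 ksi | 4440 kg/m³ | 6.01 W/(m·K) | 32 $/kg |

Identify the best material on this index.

Screen on constraints: k ≥ 25.3 W/(m·K); cost ≤ 18 $/kg. Survivors: option G, option Q.
After converting to SI:
  option G: E = 100.9 GPa, ρ = 7210 kg/m³
  option Q: E = 68.19 GPa, ρ = 2670 kg/m³
  option Q: M = 1.53×10⁻³
  option G: M = 0.646×10⁻³
Option Q has the largest M.

option Q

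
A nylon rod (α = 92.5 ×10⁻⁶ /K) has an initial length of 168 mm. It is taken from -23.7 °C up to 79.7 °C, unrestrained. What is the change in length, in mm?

ΔT = 79.7 − (-23.7) = 103.4 K.
ΔL = α·L₀·ΔT = 92.5×10⁻⁶ × 168 mm × 103.4 K = 1.61 mm.

1.61 mm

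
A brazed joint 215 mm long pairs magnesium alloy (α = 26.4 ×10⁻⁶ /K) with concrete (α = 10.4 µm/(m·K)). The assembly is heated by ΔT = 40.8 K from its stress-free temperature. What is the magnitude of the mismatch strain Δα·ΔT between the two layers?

Δα = |26.4 − 10.4|×10⁻⁶/K = 16.0×10⁻⁶/K.
Mismatch strain = Δα·ΔT = 16.0×10⁻⁶ × 40.8 = 6.53×10⁻⁴.

6.53×10⁻⁴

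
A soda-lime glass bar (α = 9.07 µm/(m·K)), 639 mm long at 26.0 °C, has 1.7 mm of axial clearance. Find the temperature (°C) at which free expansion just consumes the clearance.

α·L₀·ΔT = 1.7 mm ⇒ ΔT = 1.7 / (9.07×10⁻⁶ × 639.0) = 293.3 K.
T = 26.0 + 293.3 = 319.3 °C.

319 °C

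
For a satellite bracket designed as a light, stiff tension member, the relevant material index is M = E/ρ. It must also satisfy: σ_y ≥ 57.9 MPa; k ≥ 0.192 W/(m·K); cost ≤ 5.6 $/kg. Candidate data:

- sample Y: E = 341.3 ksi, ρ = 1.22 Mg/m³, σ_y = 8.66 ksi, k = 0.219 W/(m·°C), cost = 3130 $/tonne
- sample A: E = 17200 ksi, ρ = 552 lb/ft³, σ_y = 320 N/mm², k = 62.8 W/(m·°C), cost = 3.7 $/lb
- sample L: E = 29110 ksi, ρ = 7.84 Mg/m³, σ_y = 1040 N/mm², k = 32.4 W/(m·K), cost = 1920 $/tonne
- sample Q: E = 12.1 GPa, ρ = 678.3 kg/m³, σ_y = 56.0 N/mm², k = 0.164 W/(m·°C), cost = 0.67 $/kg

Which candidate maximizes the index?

sample L

Screen on constraints: σ_y ≥ 57.9 MPa; k ≥ 0.192 W/(m·K); cost ≤ 5.6 $/kg. Survivors: sample Y, sample L.
In SI units:
  sample Y: E = 2.353 GPa, ρ = 1220 kg/m³
  sample L: E = 200.7 GPa, ρ = 7840 kg/m³
  sample L: M = 25.6 MN·m/kg
  sample Y: M = 1.93 MN·m/kg
The maximum is for sample L.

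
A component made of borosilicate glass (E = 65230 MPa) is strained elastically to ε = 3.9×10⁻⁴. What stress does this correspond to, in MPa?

25.4 MPa

E = 65230 MPa = 65.23 GPa.
σ = E·ε = 65230 MPa × 3.9×10⁻⁴ = 25.4 MPa.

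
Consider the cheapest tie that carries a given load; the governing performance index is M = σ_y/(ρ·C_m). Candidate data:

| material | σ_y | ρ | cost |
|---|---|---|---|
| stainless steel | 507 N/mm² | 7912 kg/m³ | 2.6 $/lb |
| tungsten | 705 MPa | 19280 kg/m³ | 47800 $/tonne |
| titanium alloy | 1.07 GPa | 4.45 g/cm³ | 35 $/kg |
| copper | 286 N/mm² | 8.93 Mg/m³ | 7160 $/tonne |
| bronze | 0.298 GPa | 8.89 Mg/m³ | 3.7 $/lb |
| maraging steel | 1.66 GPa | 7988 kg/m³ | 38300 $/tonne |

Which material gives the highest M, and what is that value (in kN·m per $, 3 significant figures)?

Putting every candidate on a common basis:
  stainless steel: σ_y = 507.0 MPa, ρ = 7912 kg/m³, cost = 5.732 $/kg
  tungsten: σ_y = 705.0 MPa, ρ = 19280 kg/m³, cost = 47.80 $/kg
  titanium alloy: σ_y = 1070 MPa, ρ = 4450 kg/m³, cost = 35.00 $/kg
  copper: σ_y = 286.0 MPa, ρ = 8930 kg/m³, cost = 7.160 $/kg
  bronze: σ_y = 298.0 MPa, ρ = 8890 kg/m³, cost = 8.157 $/kg
  maraging steel: σ_y = 1660 MPa, ρ = 7988 kg/m³, cost = 38.30 $/kg
  stainless steel: M = 11.2 kN·m per $
  titanium alloy: M = 6.87 kN·m per $
  maraging steel: M = 5.43 kN·m per $
  copper: M = 4.47 kN·m per $
  bronze: M = 4.11 kN·m per $
  tungsten: M = 0.765 kN·m per $
Highest index: stainless steel.

stainless steel, M = 11.2 kN·m per $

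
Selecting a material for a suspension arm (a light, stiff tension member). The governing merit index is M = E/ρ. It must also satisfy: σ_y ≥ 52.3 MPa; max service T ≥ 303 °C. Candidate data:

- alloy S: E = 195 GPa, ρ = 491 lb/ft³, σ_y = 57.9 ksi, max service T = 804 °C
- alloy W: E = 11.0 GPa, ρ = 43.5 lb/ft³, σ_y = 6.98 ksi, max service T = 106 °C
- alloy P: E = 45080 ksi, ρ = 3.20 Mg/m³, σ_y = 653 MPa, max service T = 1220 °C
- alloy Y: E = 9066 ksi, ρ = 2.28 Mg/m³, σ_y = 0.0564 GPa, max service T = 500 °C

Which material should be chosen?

alloy P

Screen on constraints: σ_y ≥ 52.3 MPa; max service T ≥ 303 °C. Survivors: alloy S, alloy P, alloy Y.
After converting to SI:
  alloy S: E = 195.0 GPa, ρ = 7865 kg/m³
  alloy P: E = 310.8 GPa, ρ = 3200 kg/m³
  alloy Y: E = 62.51 GPa, ρ = 2280 kg/m³
  alloy P: M = 97.1 MN·m/kg
  alloy Y: M = 27.4 MN·m/kg
  alloy S: M = 24.8 MN·m/kg
The maximum is for alloy P.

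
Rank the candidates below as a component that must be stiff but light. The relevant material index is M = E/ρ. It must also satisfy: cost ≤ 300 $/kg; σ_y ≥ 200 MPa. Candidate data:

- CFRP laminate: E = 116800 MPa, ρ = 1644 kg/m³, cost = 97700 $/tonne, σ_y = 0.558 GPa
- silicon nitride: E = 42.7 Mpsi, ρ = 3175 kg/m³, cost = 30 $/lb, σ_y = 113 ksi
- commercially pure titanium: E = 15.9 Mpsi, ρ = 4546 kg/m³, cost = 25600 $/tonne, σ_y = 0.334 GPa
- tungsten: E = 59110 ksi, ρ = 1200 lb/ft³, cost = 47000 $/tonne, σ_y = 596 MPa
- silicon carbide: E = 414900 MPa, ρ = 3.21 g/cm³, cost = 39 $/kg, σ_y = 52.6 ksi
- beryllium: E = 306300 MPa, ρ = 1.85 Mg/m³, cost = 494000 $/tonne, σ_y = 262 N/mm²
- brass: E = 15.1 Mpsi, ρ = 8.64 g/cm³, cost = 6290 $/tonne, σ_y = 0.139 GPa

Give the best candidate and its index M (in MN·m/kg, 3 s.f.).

silicon carbide, M = 129 MN·m/kg

Screen on constraints: cost ≤ 300 $/kg; σ_y ≥ 200 MPa. Survivors: CFRP laminate, silicon nitride, commercially pure titanium, tungsten, silicon carbide.
Normalizing units and computing the index:
  CFRP laminate: E = 116.8 GPa, ρ = 1644 kg/m³
  silicon nitride: E = 294.4 GPa, ρ = 3175 kg/m³
  commercially pure titanium: E = 109.6 GPa, ρ = 4546 kg/m³
  tungsten: E = 407.5 GPa, ρ = 19220 kg/m³
  silicon carbide: E = 414.9 GPa, ρ = 3210 kg/m³
  silicon carbide: M = 129 MN·m/kg
  silicon nitride: M = 92.7 MN·m/kg
  CFRP laminate: M = 71.0 MN·m/kg
  commercially pure titanium: M = 24.1 MN·m/kg
  tungsten: M = 21.2 MN·m/kg
Silicon carbide has the largest M.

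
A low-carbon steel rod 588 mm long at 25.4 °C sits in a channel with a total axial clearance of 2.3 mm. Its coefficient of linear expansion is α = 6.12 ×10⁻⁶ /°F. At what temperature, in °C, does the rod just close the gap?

α = 6.12×10⁻⁶/°F × 9/5 = 11.0×10⁻⁶/K.
α·L₀·ΔT = 2.3 mm ⇒ ΔT = 2.3 / (11.0×10⁻⁶ × 588.0) = 355.1 K.
T = 25.4 + 355.1 = 380.5 °C.

380 °C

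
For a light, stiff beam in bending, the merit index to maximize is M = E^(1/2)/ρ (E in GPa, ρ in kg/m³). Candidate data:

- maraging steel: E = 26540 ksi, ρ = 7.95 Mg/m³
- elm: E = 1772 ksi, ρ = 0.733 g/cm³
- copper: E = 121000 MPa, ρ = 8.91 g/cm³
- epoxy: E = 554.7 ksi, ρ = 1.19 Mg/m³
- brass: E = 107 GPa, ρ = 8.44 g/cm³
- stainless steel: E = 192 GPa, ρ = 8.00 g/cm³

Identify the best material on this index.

Putting every candidate on a common basis:
  maraging steel: E = 183.0 GPa, ρ = 7950 kg/m³
  elm: E = 12.22 GPa, ρ = 733.0 kg/m³
  copper: E = 121.0 GPa, ρ = 8910 kg/m³
  epoxy: E = 3.825 GPa, ρ = 1190 kg/m³
  brass: E = 107.0 GPa, ρ = 8440 kg/m³
  stainless steel: E = 192.0 GPa, ρ = 8000 kg/m³
  elm: M = 4.77×10⁻³
  stainless steel: M = 1.73×10⁻³
  maraging steel: M = 1.70×10⁻³
  epoxy: M = 1.64×10⁻³
  copper: M = 1.23×10⁻³
  brass: M = 1.23×10⁻³
Elm has the largest M.

elm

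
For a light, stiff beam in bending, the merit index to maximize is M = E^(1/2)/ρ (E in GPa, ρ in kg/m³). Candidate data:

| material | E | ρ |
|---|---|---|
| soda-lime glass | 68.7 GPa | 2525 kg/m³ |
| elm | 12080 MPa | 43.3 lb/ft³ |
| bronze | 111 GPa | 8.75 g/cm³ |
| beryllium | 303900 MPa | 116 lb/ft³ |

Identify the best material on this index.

Putting every candidate on a common basis:
  soda-lime glass: E = 68.70 GPa, ρ = 2525 kg/m³
  elm: E = 12.08 GPa, ρ = 693.6 kg/m³
  bronze: E = 111.0 GPa, ρ = 8750 kg/m³
  beryllium: E = 303.9 GPa, ρ = 1858 kg/m³
  beryllium: M = 9.38×10⁻³
  elm: M = 5.01×10⁻³
  soda-lime glass: M = 3.28×10⁻³
  bronze: M = 1.20×10⁻³
Highest index: beryllium.

beryllium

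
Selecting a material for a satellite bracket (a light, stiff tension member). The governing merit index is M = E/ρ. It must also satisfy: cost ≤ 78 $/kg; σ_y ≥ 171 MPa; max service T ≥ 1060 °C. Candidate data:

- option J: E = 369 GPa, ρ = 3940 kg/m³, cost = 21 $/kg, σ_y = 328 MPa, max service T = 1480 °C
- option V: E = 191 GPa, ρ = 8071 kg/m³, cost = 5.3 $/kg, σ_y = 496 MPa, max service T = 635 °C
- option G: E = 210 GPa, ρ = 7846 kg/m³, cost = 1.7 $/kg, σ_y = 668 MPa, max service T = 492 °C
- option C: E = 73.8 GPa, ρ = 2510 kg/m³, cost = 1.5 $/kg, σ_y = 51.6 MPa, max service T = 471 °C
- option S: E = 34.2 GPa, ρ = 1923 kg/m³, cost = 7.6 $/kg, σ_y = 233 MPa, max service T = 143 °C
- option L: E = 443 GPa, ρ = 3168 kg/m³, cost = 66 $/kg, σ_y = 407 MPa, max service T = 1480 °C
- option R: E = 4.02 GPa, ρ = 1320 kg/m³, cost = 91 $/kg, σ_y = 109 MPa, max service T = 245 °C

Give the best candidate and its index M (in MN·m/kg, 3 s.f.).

option L, M = 140 MN·m/kg

Screen on constraints: cost ≤ 78 $/kg; σ_y ≥ 171 MPa; max service T ≥ 1060 °C. Survivors: option J, option L.
Evaluate M for each candidate:
  option L: M = 140 MN·m/kg
  option J: M = 93.7 MN·m/kg
Option L has the largest M.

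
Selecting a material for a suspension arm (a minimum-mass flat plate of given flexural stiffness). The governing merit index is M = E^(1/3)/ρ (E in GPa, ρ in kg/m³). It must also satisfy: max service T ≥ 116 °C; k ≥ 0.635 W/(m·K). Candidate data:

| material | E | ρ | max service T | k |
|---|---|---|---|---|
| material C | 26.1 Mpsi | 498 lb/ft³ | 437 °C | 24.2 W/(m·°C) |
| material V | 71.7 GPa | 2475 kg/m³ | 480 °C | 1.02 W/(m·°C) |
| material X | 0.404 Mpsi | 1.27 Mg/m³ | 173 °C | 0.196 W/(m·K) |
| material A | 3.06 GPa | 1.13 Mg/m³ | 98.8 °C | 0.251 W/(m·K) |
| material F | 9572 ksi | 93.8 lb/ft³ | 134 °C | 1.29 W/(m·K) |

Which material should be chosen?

material F

Screen on constraints: max service T ≥ 116 °C; k ≥ 0.635 W/(m·K). Survivors: material C, material V, material F.
After converting to SI:
  material C: E = 180.0 GPa, ρ = 7977 kg/m³
  material V: E = 71.70 GPa, ρ = 2475 kg/m³
  material F: E = 66.00 GPa, ρ = 1503 kg/m³
  material F: M = 2.69×10⁻³
  material V: M = 1.68×10⁻³
  material C: M = 0.708×10⁻³
Material F has the largest M.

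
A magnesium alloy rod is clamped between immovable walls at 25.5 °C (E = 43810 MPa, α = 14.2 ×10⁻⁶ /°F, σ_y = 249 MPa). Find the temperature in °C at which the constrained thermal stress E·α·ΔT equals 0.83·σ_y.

210 °C

E = 43810 MPa = 43.81 GPa.
α = 14.2×10⁻⁶/°F × 9/5 = 25.6×10⁻⁶/K.
E·α·ΔT = 206.7 MPa ⇒ ΔT = 206.7 / (43.81×10³ × 25.6×10⁻⁶) = 184.6 K.
T = 25.5 + 184.6 = 210.1 °C.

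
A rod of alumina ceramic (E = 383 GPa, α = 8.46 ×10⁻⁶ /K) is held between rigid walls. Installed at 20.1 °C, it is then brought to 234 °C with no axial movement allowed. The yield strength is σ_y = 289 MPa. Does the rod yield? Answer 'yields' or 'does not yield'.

ΔT = 213.9 K. Constrained thermal stress σ = E·α·ΔT = 383.0×10³ MPa × 8.46×10⁻⁶ × 213.9 = 693 MPa (compressive).
Compare to σ_y = 289 MPa: σ ≥ σ_y, so it yields.

yields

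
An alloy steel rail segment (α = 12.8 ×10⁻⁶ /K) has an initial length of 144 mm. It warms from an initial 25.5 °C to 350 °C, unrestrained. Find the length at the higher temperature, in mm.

144.60 mm

ΔT = 350 − 25.5 = 324.5 K.
ΔL = α·L₀·ΔT = 12.8×10⁻⁶ × 144 mm × 324.5 K = 0.598 mm.
L = L₀ + ΔL = 144 + 0.598 = 144.60 mm.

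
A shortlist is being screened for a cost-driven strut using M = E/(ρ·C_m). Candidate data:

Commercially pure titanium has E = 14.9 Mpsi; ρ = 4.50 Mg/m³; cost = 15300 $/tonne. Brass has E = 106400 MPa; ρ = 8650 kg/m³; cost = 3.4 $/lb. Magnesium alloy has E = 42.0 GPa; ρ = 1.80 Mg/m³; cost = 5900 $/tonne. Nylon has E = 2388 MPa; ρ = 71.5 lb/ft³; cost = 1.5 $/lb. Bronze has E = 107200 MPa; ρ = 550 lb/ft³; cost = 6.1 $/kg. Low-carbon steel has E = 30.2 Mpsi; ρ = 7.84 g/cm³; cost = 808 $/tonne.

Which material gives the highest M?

low-carbon steel

Convert each candidate to consistent units, then evaluate M:
  commercially pure titanium: E = 102.7 GPa, ρ = 4500 kg/m³, cost = 15.30 $/kg
  brass: E = 106.4 GPa, ρ = 8650 kg/m³, cost = 7.496 $/kg
  magnesium alloy: E = 42.00 GPa, ρ = 1800 kg/m³, cost = 5.900 $/kg
  nylon: E = 2.388 GPa, ρ = 1145 kg/m³, cost = 3.307 $/kg
  bronze: E = 107.2 GPa, ρ = 8810 kg/m³, cost = 6.100 $/kg
  low-carbon steel: E = 208.2 GPa, ρ = 7840 kg/m³, cost = 0.8080 $/kg
  low-carbon steel: M = 32.9 MN·m per $
  magnesium alloy: M = 3.95 MN·m per $
  bronze: M = 1.99 MN·m per $
  brass: M = 1.64 MN·m per $
  commercially pure titanium: M = 1.49 MN·m per $
  nylon: M = 0.631 MN·m per $
Low-carbon steel ranks first.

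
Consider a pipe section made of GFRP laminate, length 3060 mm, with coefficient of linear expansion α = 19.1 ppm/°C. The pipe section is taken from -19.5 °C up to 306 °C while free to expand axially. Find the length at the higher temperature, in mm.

ΔT = 306 − (-19.5) = 325.5 K.
ΔL = α·L₀·ΔT = 19.1×10⁻⁶ × 3060 mm × 325.5 K = 19.0 mm.
L = L₀ + ΔL = 3060 + 19.0 = 3079.0 mm.

3079.0 mm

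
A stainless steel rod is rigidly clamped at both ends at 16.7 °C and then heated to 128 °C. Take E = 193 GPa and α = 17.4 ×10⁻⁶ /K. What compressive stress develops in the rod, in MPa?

374 MPa

ΔT = 111.3 K. Constrained thermal stress σ = E·α·ΔT = 193.0×10³ MPa × 17.4×10⁻⁶ × 111.3 = 374 MPa (compressive).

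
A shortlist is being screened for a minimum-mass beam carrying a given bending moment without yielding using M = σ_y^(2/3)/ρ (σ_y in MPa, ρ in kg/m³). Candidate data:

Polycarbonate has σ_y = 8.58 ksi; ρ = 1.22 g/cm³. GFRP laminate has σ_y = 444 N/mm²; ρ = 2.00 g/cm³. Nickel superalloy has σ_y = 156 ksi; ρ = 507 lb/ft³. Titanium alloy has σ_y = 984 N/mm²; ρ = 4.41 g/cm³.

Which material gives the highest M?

GFRP laminate

Convert each candidate to consistent units, then evaluate M:
  polycarbonate: σ_y = 59.16 MPa, ρ = 1220 kg/m³
  GFRP laminate: σ_y = 444.0 MPa, ρ = 2000 kg/m³
  nickel superalloy: σ_y = 1076 MPa, ρ = 8121 kg/m³
  titanium alloy: σ_y = 984.0 MPa, ρ = 4410 kg/m³
  GFRP laminate: M = 29.1×10⁻³
  titanium alloy: M = 22.4×10⁻³
  nickel superalloy: M = 12.9×10⁻³
  polycarbonate: M = 12.4×10⁻³
The maximum is for GFRP laminate.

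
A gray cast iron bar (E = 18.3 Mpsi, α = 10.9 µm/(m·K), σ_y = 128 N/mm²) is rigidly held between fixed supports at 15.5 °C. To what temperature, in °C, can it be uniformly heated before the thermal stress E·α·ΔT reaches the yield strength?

109 °C

E = 18.3 Mpsi = 126.2 GPa.
σ_y = 128 N/mm² = 128.0 MPa.
E·α·ΔT = 128.0 MPa ⇒ ΔT = 128.0 / (126.2×10³ × 10.9×10⁻⁶) = 93.07 K.
T = 15.5 + 93.07 = 108.6 °C.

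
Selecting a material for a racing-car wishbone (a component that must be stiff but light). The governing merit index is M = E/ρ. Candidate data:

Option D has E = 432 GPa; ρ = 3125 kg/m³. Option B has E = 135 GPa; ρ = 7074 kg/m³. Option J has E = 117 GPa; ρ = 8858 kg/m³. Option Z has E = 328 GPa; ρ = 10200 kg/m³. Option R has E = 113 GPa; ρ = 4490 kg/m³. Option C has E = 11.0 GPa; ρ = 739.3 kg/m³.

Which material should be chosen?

Evaluate M for each candidate:
  option D: M = 138 MN·m/kg
  option Z: M = 32.2 MN·m/kg
  option R: M = 25.2 MN·m/kg
  option B: M = 19.1 MN·m/kg
  option C: M = 14.9 MN·m/kg
  option J: M = 13.2 MN·m/kg
Option D has the largest M.

option D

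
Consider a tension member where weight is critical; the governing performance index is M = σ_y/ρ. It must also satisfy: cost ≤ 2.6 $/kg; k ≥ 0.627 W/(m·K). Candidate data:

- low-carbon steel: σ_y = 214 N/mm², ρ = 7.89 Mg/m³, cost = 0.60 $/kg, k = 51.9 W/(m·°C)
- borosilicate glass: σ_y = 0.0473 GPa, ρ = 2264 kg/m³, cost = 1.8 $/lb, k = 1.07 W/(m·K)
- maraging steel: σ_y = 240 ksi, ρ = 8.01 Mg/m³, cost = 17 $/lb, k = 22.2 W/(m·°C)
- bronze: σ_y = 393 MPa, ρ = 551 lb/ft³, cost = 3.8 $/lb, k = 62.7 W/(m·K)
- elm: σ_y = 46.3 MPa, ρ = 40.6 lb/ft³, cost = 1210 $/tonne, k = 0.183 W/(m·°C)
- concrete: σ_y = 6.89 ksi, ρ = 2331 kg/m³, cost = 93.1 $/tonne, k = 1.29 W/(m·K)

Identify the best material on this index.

low-carbon steel

Screen on constraints: cost ≤ 2.6 $/kg; k ≥ 0.627 W/(m·K). Survivors: low-carbon steel, concrete.
In SI units:
  low-carbon steel: σ_y = 214.0 MPa, ρ = 7890 kg/m³
  concrete: σ_y = 47.50 MPa, ρ = 2331 kg/m³
  low-carbon steel: M = 27.1 kN·m/kg
  concrete: M = 20.4 kN·m/kg
Highest index: low-carbon steel.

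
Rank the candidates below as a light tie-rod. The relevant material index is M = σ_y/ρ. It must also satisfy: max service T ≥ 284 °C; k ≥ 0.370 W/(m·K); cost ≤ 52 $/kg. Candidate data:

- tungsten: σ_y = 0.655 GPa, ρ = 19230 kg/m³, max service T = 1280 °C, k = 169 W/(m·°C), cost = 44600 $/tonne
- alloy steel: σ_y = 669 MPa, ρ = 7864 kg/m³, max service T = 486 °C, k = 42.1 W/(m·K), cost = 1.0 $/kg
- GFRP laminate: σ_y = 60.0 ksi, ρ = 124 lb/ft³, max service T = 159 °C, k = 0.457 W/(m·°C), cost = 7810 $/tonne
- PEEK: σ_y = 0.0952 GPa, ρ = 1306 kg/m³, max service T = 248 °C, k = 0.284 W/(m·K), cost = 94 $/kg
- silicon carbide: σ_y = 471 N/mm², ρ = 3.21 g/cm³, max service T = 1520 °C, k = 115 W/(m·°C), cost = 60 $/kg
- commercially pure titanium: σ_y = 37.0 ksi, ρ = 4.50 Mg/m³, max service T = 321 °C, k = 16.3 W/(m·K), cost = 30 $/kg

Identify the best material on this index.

alloy steel

Screen on constraints: max service T ≥ 284 °C; k ≥ 0.370 W/(m·K); cost ≤ 52 $/kg. Survivors: tungsten, alloy steel, commercially pure titanium.
Putting every candidate on a common basis:
  tungsten: σ_y = 655.0 MPa, ρ = 19230 kg/m³
  alloy steel: σ_y = 669.0 MPa, ρ = 7864 kg/m³
  commercially pure titanium: σ_y = 255.1 MPa, ρ = 4500 kg/m³
  alloy steel: M = 85.1 kN·m/kg
  commercially pure titanium: M = 56.7 kN·m/kg
  tungsten: M = 34.1 kN·m/kg
Alloy steel ranks first.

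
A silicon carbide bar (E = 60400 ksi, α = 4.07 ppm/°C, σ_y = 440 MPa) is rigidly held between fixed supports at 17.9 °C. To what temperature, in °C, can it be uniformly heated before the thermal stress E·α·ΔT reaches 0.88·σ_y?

E = 60400 ksi = 416.4 GPa.
E·α·ΔT = 387.2 MPa ⇒ ΔT = 387.2 / (416.4×10³ × 4.07×10⁻⁶) = 228.4 K.
T = 17.9 + 228.4 = 246.3 °C.

246 °C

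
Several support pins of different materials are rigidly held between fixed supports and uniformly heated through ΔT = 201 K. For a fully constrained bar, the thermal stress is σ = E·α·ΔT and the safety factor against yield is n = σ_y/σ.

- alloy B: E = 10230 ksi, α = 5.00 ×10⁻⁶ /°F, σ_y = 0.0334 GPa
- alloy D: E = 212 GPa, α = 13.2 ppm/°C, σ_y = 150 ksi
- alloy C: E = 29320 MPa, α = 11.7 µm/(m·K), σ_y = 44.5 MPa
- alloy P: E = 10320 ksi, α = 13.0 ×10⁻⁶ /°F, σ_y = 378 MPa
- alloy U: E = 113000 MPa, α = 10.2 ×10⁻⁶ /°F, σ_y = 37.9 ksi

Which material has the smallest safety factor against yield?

In consistent units (E in GPa, α in ×10⁻⁶/K, σ_y in MPa):
  alloy B: E = 70.53, α = 9.00, σ_y = 33.40 → σ = 128 MPa, n = 0.262
  alloy D: E = 212.0, α = 13.2, σ_y = 1034 → σ = 562 MPa, n = 1.84
  alloy C: E = 29.32, α = 11.7, σ_y = 44.50 → σ = 69.0 MPa, n = 0.645
  alloy P: E = 71.15, α = 23.4, σ_y = 378.0 → σ = 335 MPa, n = 1.13
  alloy U: E = 113.0, α = 18.4, σ_y = 261.3 → σ = 417 MPa, n = 0.627
The minimum is alloy B at n = 0.262.

alloy B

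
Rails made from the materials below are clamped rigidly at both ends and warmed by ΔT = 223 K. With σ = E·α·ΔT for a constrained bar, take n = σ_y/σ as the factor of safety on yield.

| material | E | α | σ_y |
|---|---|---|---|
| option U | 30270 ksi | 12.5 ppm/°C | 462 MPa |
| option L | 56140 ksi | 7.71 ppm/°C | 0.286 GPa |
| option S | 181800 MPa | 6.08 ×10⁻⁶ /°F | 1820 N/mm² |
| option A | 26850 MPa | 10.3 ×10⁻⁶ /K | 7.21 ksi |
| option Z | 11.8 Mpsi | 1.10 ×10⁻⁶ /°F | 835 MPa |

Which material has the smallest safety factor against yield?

option L

Per material, after unit conversion:
  option U: E = 208.7, α = 12.5, σ_y = 462.0 → σ = 582 MPa, n = 0.794
  option L: E = 387.1, α = 7.71, σ_y = 286.0 → σ = 666 MPa, n = 0.430
  option S: E = 181.8, α = 10.9, σ_y = 1820 → σ = 444 MPa, n = 4.10
  option A: E = 26.85, α = 10.3, σ_y = 49.71 → σ = 61.7 MPa, n = 0.806
  option Z: E = 81.36, α = 1.98, σ_y = 835.0 → σ = 35.9 MPa, n = 23.2
Option L has the lowest safety factor, n = 0.430.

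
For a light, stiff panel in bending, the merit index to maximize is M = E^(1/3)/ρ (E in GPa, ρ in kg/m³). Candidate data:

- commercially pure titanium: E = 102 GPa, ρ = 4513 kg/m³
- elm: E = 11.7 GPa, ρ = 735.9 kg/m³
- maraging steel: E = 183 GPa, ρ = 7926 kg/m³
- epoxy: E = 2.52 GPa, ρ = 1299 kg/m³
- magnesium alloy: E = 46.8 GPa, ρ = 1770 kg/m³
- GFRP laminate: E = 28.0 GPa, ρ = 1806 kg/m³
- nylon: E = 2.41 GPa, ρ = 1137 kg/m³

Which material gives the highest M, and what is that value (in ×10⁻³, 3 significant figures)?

elm, M = 3.08×10⁻³

Evaluate M for each candidate:
  elm: M = 3.08×10⁻³
  magnesium alloy: M = 2.04×10⁻³
  GFRP laminate: M = 1.68×10⁻³
  nylon: M = 1.18×10⁻³
  epoxy: M = 1.05×10⁻³
  commercially pure titanium: M = 1.04×10⁻³
  maraging steel: M = 0.716×10⁻³
Elm has the largest M.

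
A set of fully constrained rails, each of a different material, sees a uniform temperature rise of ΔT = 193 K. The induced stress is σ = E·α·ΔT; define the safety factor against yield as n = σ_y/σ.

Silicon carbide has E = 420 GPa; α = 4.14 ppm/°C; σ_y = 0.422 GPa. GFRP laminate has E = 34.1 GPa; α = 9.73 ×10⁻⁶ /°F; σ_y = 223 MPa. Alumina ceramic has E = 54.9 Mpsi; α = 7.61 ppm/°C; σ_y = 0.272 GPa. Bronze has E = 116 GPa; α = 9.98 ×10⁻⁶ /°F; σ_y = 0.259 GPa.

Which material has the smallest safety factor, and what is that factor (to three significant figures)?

In consistent units (E in GPa, α in ×10⁻⁶/K, σ_y in MPa):
  silicon carbide: E = 420.0, α = 4.14, σ_y = 422.0 → σ = 336 MPa, n = 1.26
  GFRP laminate: E = 34.10, α = 17.5, σ_y = 223.0 → σ = 115 MPa, n = 1.93
  alumina ceramic: E = 378.5, α = 7.61, σ_y = 272.0 → σ = 556 MPa, n = 0.489
  bronze: E = 116.0, α = 18.0, σ_y = 259.0 → σ = 402 MPa, n = 0.644
The minimum is alumina ceramic at n = 0.489.

alumina ceramic, n = 0.489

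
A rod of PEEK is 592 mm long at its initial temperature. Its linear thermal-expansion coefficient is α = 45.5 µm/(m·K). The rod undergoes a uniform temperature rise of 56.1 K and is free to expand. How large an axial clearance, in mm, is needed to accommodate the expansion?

1.51 mm

ΔL = α·L₀·ΔT = 45.5×10⁻⁶ × 592 mm × 56.10 K = 1.51 mm.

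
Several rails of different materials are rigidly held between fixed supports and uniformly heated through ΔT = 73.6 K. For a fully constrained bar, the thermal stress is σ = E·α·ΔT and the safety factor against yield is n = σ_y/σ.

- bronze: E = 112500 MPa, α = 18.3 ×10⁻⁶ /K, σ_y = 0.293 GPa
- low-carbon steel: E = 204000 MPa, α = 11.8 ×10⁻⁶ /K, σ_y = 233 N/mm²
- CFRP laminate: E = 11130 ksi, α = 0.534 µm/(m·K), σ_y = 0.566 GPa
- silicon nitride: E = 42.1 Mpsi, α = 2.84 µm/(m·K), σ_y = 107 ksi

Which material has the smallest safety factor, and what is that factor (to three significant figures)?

low-carbon steel, n = 1.32

Per material, after unit conversion:
  bronze: E = 112.5, α = 18.3, σ_y = 293.0 → σ = 152 MPa, n = 1.93
  low-carbon steel: E = 204.0, α = 11.8, σ_y = 233.0 → σ = 177 MPa, n = 1.32
  CFRP laminate: E = 76.74, α = 0.534, σ_y = 566.0 → σ = 3.02 MPa, n = 188
  silicon nitride: E = 290.3, α = 2.84, σ_y = 737.7 → σ = 60.7 MPa, n = 12.2
The minimum is low-carbon steel at n = 1.32.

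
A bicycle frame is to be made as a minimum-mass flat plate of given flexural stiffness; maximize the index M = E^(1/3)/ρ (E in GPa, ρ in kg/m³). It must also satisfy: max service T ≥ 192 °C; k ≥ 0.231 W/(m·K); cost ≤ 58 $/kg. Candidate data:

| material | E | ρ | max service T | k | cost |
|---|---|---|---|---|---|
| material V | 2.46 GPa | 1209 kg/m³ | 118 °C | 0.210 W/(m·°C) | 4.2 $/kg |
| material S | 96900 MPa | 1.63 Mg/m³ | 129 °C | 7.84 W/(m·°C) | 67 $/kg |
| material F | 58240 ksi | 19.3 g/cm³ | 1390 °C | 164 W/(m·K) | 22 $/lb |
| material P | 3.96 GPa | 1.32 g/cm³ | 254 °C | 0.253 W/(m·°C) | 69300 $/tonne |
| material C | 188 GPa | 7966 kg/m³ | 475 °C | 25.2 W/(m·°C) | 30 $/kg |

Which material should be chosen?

material C

Screen on constraints: max service T ≥ 192 °C; k ≥ 0.231 W/(m·K); cost ≤ 58 $/kg. Survivors: material F, material C.
In SI units:
  material F: E = 401.6 GPa, ρ = 19300 kg/m³
  material C: E = 188.0 GPa, ρ = 7966 kg/m³
  material C: M = 0.719×10⁻³
  material F: M = 0.382×10⁻³
Highest index: material C.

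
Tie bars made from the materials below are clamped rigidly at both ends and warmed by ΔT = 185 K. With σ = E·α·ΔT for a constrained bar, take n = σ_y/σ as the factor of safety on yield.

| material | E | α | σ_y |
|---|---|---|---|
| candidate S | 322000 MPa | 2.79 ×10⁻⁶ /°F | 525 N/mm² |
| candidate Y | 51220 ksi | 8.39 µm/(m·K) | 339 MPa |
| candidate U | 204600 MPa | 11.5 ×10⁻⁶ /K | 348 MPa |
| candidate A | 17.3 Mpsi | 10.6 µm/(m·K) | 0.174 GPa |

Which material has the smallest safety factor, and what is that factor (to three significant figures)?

In consistent units (E in GPa, α in ×10⁻⁶/K, σ_y in MPa):
  candidate S: E = 322.0, α = 5.02, σ_y = 525.0 → σ = 299 MPa, n = 1.75
  candidate Y: E = 353.1, α = 8.39, σ_y = 339.0 → σ = 548 MPa, n = 0.618
  candidate U: E = 204.6, α = 11.5, σ_y = 348.0 → σ = 435 MPa, n = 0.799
  candidate A: E = 119.3, α = 10.6, σ_y = 174.0 → σ = 234 MPa, n = 0.744
Smallest n: candidate Y with n = 0.618.

candidate Y, n = 0.618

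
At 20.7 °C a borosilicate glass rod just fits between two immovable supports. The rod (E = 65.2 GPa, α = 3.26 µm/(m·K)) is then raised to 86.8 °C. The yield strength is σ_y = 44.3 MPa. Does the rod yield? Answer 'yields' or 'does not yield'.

does not yield

ΔT = 66.10 K. Constrained thermal stress σ = E·α·ΔT = 65.20×10³ MPa × 3.26×10⁻⁶ × 66.10 = 14.0 MPa (compressive).
Compare to σ_y = 44.3 MPa: σ < σ_y, so it does not yield.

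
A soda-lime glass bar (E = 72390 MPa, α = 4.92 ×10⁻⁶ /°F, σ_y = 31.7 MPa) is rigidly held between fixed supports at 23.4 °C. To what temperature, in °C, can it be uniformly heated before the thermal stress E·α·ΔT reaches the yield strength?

72.8 °C

E = 72390 MPa = 72.39 GPa.
α = 4.92×10⁻⁶/°F × 9/5 = 8.86×10⁻⁶/K.
E·α·ΔT = 31.70 MPa ⇒ ΔT = 31.70 / (72.39×10³ × 8.86×10⁻⁶) = 49.45 K.
T = 23.4 + 49.45 = 72.85 °C.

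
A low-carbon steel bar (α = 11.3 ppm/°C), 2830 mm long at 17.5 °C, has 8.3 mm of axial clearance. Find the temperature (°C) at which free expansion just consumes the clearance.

α·L₀·ΔT = 8.3 mm ⇒ ΔT = 8.3 / (11.3×10⁻⁶ × 2830.0) = 259.5 K.
T = 17.5 + 259.5 = 277.0 °C.

277 °C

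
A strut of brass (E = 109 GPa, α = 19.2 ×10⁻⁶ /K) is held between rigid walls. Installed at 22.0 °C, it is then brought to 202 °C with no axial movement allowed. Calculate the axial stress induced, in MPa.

ΔT = 180.0 K. Constrained thermal stress σ = E·α·ΔT = 109.0×10³ MPa × 19.2×10⁻⁶ × 180.0 = 377 MPa (compressive).

377 MPa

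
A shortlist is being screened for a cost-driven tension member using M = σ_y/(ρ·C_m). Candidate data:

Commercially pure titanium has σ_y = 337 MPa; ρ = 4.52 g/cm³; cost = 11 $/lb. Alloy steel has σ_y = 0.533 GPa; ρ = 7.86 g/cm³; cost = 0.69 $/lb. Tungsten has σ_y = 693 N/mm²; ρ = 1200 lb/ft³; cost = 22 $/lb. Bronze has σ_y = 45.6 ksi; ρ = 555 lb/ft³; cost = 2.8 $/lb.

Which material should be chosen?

alloy steel

Normalizing units and computing the index:
  commercially pure titanium: σ_y = 337.0 MPa, ρ = 4520 kg/m³, cost = 24.25 $/kg
  alloy steel: σ_y = 533.0 MPa, ρ = 7860 kg/m³, cost = 1.521 $/kg
  tungsten: σ_y = 693.0 MPa, ρ = 19220 kg/m³, cost = 48.50 $/kg
  bronze: σ_y = 314.4 MPa, ρ = 8890 kg/m³, cost = 6.173 $/kg
  alloy steel: M = 44.6 kN·m per $
  bronze: M = 5.73 kN·m per $
  commercially pure titanium: M = 3.07 kN·m per $
  tungsten: M = 0.743 kN·m per $
Highest index: alloy steel.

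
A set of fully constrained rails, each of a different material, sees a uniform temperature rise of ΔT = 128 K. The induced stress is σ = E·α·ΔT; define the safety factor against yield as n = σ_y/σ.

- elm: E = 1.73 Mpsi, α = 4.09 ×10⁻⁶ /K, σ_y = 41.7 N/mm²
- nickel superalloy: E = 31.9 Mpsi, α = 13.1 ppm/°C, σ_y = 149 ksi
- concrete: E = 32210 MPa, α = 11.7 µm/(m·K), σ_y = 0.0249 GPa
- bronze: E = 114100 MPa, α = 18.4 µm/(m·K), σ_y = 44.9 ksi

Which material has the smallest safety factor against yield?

With everything in SI (GPa, ×10⁻⁶/K, MPa):
  elm: E = 11.93, α = 4.09, σ_y = 41.70 → σ = 6.24 MPa, n = 6.68
  nickel superalloy: E = 219.9, α = 13.1, σ_y = 1027 → σ = 369 MPa, n = 2.79
  concrete: E = 32.21, α = 11.7, σ_y = 24.90 → σ = 48.2 MPa, n = 0.516
  bronze: E = 114.1, α = 18.4, σ_y = 309.6 → σ = 269 MPa, n = 1.15
Smallest n: concrete with n = 0.516.

concrete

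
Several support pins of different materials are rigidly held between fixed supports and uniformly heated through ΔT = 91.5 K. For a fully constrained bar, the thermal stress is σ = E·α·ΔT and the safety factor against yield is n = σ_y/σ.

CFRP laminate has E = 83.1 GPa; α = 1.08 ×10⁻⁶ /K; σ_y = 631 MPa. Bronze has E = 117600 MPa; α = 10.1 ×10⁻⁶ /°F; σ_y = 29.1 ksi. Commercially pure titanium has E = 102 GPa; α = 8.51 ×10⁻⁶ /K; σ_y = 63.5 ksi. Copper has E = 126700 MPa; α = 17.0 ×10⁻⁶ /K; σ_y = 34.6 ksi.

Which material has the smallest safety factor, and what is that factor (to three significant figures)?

bronze, n = 1.03

Per material, after unit conversion:
  CFRP laminate: E = 83.10, α = 1.08, σ_y = 631.0 → σ = 8.21 MPa, n = 76.8
  bronze: E = 117.6, α = 18.2, σ_y = 200.6 → σ = 196 MPa, n = 1.03
  commercially pure titanium: E = 102.0, α = 8.51, σ_y = 437.8 → σ = 79.4 MPa, n = 5.51
  copper: E = 126.7, α = 17.0, σ_y = 238.6 → σ = 197 MPa, n = 1.21
Bronze has the lowest safety factor, n = 1.03.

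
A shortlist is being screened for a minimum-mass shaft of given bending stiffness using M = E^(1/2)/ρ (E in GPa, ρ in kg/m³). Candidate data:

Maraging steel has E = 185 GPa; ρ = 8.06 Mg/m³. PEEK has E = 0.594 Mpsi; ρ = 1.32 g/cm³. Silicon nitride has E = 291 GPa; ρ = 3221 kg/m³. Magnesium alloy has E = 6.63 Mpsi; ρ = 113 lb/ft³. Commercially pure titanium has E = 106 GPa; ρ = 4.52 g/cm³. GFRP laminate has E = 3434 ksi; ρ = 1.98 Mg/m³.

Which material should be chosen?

Convert each candidate to consistent units, then evaluate M:
  maraging steel: E = 185.0 GPa, ρ = 8060 kg/m³
  PEEK: E = 4.095 GPa, ρ = 1320 kg/m³
  silicon nitride: E = 291.0 GPa, ρ = 3221 kg/m³
  magnesium alloy: E = 45.71 GPa, ρ = 1810 kg/m³
  commercially pure titanium: E = 106.0 GPa, ρ = 4520 kg/m³
  GFRP laminate: E = 23.68 GPa, ρ = 1980 kg/m³
  silicon nitride: M = 5.30×10⁻³
  magnesium alloy: M = 3.74×10⁻³
  GFRP laminate: M = 2.46×10⁻³
  commercially pure titanium: M = 2.28×10⁻³
  maraging steel: M = 1.69×10⁻³
  PEEK: M = 1.53×10⁻³
Silicon nitride ranks first.

silicon nitride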